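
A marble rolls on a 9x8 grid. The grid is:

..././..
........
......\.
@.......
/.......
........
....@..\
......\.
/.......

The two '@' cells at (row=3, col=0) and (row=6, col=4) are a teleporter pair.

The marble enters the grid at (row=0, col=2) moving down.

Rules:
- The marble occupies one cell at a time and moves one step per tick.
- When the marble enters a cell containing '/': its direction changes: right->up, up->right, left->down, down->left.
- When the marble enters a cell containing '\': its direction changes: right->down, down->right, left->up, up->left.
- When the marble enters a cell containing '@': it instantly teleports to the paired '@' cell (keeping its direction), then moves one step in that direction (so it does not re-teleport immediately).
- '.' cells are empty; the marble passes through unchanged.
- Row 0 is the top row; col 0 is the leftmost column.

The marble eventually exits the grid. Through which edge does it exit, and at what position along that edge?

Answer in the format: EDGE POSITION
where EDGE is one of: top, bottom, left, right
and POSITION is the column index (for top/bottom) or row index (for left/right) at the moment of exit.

Step 1: enter (0,2), '.' pass, move down to (1,2)
Step 2: enter (1,2), '.' pass, move down to (2,2)
Step 3: enter (2,2), '.' pass, move down to (3,2)
Step 4: enter (3,2), '.' pass, move down to (4,2)
Step 5: enter (4,2), '.' pass, move down to (5,2)
Step 6: enter (5,2), '.' pass, move down to (6,2)
Step 7: enter (6,2), '.' pass, move down to (7,2)
Step 8: enter (7,2), '.' pass, move down to (8,2)
Step 9: enter (8,2), '.' pass, move down to (9,2)
Step 10: at (9,2) — EXIT via bottom edge, pos 2

Answer: bottom 2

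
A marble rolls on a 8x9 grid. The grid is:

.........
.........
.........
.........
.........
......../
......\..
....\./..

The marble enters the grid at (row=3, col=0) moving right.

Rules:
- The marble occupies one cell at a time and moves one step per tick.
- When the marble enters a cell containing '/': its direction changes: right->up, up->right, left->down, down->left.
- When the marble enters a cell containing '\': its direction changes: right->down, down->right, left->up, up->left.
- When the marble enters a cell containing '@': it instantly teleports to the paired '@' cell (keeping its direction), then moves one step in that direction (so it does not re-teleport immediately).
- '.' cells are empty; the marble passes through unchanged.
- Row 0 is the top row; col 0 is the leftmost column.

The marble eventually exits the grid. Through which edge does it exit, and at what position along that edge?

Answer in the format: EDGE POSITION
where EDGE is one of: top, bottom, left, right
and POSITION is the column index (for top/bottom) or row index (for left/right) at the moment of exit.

Answer: right 3

Derivation:
Step 1: enter (3,0), '.' pass, move right to (3,1)
Step 2: enter (3,1), '.' pass, move right to (3,2)
Step 3: enter (3,2), '.' pass, move right to (3,3)
Step 4: enter (3,3), '.' pass, move right to (3,4)
Step 5: enter (3,4), '.' pass, move right to (3,5)
Step 6: enter (3,5), '.' pass, move right to (3,6)
Step 7: enter (3,6), '.' pass, move right to (3,7)
Step 8: enter (3,7), '.' pass, move right to (3,8)
Step 9: enter (3,8), '.' pass, move right to (3,9)
Step 10: at (3,9) — EXIT via right edge, pos 3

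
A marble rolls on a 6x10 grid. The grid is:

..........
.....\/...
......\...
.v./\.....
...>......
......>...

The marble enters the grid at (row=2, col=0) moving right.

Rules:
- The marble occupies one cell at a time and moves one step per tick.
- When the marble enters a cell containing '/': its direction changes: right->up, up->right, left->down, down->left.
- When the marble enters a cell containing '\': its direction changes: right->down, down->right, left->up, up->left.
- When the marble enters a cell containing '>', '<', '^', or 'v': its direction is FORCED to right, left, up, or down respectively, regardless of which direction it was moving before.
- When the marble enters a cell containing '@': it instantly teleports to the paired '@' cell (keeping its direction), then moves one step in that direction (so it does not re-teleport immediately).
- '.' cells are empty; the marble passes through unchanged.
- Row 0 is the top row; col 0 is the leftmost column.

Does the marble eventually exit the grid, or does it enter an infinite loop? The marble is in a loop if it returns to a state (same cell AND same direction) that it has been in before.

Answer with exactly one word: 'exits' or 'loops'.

Step 1: enter (2,0), '.' pass, move right to (2,1)
Step 2: enter (2,1), '.' pass, move right to (2,2)
Step 3: enter (2,2), '.' pass, move right to (2,3)
Step 4: enter (2,3), '.' pass, move right to (2,4)
Step 5: enter (2,4), '.' pass, move right to (2,5)
Step 6: enter (2,5), '.' pass, move right to (2,6)
Step 7: enter (2,6), '\' deflects right->down, move down to (3,6)
Step 8: enter (3,6), '.' pass, move down to (4,6)
Step 9: enter (4,6), '.' pass, move down to (5,6)
Step 10: enter (5,6), '>' forces down->right, move right to (5,7)
Step 11: enter (5,7), '.' pass, move right to (5,8)
Step 12: enter (5,8), '.' pass, move right to (5,9)
Step 13: enter (5,9), '.' pass, move right to (5,10)
Step 14: at (5,10) — EXIT via right edge, pos 5

Answer: exits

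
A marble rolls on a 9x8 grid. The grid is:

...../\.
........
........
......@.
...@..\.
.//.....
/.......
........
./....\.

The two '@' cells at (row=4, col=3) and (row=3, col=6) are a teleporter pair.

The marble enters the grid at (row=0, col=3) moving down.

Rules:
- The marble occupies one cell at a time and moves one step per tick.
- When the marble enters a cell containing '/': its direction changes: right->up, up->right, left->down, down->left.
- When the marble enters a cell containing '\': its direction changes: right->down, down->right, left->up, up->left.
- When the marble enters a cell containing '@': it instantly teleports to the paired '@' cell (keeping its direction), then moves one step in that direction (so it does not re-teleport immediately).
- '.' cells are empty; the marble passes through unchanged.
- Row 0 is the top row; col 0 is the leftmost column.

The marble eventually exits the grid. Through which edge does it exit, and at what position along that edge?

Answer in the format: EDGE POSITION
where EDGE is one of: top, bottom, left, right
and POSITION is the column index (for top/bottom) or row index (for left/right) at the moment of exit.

Answer: right 4

Derivation:
Step 1: enter (0,3), '.' pass, move down to (1,3)
Step 2: enter (1,3), '.' pass, move down to (2,3)
Step 3: enter (2,3), '.' pass, move down to (3,3)
Step 4: enter (3,3), '.' pass, move down to (4,3)
Step 5: enter (4,3), '@' teleport (4,3)->(3,6), also enter (3,6), move down to (4,6)
Step 6: enter (4,6), '\' deflects down->right, move right to (4,7)
Step 7: enter (4,7), '.' pass, move right to (4,8)
Step 8: at (4,8) — EXIT via right edge, pos 4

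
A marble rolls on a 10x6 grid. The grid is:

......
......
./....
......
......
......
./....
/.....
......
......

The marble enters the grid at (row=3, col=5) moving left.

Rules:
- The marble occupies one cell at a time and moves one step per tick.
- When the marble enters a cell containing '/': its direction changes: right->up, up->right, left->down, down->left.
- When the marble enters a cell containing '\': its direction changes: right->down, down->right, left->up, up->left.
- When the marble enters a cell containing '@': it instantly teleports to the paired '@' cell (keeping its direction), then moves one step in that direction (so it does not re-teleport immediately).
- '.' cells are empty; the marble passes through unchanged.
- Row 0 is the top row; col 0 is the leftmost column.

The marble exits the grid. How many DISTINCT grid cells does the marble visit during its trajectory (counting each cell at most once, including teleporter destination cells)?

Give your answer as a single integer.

Step 1: enter (3,5), '.' pass, move left to (3,4)
Step 2: enter (3,4), '.' pass, move left to (3,3)
Step 3: enter (3,3), '.' pass, move left to (3,2)
Step 4: enter (3,2), '.' pass, move left to (3,1)
Step 5: enter (3,1), '.' pass, move left to (3,0)
Step 6: enter (3,0), '.' pass, move left to (3,-1)
Step 7: at (3,-1) — EXIT via left edge, pos 3
Distinct cells visited: 6 (path length 6)

Answer: 6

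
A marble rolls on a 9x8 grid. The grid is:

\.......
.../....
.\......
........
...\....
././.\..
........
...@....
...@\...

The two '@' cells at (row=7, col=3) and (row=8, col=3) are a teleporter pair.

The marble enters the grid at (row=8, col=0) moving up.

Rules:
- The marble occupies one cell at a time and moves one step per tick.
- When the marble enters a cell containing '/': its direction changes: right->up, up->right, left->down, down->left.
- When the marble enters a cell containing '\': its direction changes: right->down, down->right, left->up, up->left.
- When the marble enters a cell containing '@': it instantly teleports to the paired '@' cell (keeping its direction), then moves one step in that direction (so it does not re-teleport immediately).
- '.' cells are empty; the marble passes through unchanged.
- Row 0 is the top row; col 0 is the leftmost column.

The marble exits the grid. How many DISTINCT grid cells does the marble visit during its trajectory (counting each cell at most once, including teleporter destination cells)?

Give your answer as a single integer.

Step 1: enter (8,0), '.' pass, move up to (7,0)
Step 2: enter (7,0), '.' pass, move up to (6,0)
Step 3: enter (6,0), '.' pass, move up to (5,0)
Step 4: enter (5,0), '.' pass, move up to (4,0)
Step 5: enter (4,0), '.' pass, move up to (3,0)
Step 6: enter (3,0), '.' pass, move up to (2,0)
Step 7: enter (2,0), '.' pass, move up to (1,0)
Step 8: enter (1,0), '.' pass, move up to (0,0)
Step 9: enter (0,0), '\' deflects up->left, move left to (0,-1)
Step 10: at (0,-1) — EXIT via left edge, pos 0
Distinct cells visited: 9 (path length 9)

Answer: 9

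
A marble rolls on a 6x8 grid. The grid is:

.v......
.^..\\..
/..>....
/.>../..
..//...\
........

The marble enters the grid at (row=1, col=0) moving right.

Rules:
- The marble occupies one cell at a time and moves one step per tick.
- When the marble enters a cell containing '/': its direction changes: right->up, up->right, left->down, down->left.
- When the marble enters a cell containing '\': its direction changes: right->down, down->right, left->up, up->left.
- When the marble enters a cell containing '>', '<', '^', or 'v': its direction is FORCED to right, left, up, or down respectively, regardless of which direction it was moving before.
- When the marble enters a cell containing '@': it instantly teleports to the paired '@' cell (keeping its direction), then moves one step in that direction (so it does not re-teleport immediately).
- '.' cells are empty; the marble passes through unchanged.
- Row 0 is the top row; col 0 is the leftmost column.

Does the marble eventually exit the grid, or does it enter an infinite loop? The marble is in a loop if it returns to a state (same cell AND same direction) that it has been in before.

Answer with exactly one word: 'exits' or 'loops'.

Step 1: enter (1,0), '.' pass, move right to (1,1)
Step 2: enter (1,1), '^' forces right->up, move up to (0,1)
Step 3: enter (0,1), 'v' forces up->down, move down to (1,1)
Step 4: enter (1,1), '^' forces down->up, move up to (0,1)
Step 5: at (0,1) dir=up — LOOP DETECTED (seen before)

Answer: loops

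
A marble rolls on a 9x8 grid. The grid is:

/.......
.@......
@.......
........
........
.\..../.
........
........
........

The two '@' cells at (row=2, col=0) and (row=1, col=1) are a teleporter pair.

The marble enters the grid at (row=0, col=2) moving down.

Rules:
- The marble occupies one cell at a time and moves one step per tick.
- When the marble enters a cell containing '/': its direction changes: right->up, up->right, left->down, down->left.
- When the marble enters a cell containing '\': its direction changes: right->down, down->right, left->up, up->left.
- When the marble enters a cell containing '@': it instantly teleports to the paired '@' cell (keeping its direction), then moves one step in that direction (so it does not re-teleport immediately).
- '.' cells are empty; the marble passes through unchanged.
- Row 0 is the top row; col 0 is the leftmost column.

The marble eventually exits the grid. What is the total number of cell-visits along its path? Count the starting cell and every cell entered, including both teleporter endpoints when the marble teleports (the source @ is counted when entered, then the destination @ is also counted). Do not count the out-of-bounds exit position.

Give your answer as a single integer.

Step 1: enter (0,2), '.' pass, move down to (1,2)
Step 2: enter (1,2), '.' pass, move down to (2,2)
Step 3: enter (2,2), '.' pass, move down to (3,2)
Step 4: enter (3,2), '.' pass, move down to (4,2)
Step 5: enter (4,2), '.' pass, move down to (5,2)
Step 6: enter (5,2), '.' pass, move down to (6,2)
Step 7: enter (6,2), '.' pass, move down to (7,2)
Step 8: enter (7,2), '.' pass, move down to (8,2)
Step 9: enter (8,2), '.' pass, move down to (9,2)
Step 10: at (9,2) — EXIT via bottom edge, pos 2
Path length (cell visits): 9

Answer: 9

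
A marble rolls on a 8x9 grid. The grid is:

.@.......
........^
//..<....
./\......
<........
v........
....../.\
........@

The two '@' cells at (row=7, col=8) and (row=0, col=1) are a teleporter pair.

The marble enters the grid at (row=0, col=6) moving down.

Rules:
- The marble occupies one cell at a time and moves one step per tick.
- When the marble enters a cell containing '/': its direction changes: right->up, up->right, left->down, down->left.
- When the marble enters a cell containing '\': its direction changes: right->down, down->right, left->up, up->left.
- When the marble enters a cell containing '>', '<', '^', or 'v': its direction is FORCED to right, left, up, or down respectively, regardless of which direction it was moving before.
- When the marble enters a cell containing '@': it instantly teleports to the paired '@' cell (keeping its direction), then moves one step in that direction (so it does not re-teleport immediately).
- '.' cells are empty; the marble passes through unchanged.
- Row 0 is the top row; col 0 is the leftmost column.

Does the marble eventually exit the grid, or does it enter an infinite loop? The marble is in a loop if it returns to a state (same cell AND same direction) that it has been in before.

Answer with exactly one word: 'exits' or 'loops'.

Step 1: enter (0,6), '.' pass, move down to (1,6)
Step 2: enter (1,6), '.' pass, move down to (2,6)
Step 3: enter (2,6), '.' pass, move down to (3,6)
Step 4: enter (3,6), '.' pass, move down to (4,6)
Step 5: enter (4,6), '.' pass, move down to (5,6)
Step 6: enter (5,6), '.' pass, move down to (6,6)
Step 7: enter (6,6), '/' deflects down->left, move left to (6,5)
Step 8: enter (6,5), '.' pass, move left to (6,4)
Step 9: enter (6,4), '.' pass, move left to (6,3)
Step 10: enter (6,3), '.' pass, move left to (6,2)
Step 11: enter (6,2), '.' pass, move left to (6,1)
Step 12: enter (6,1), '.' pass, move left to (6,0)
Step 13: enter (6,0), '.' pass, move left to (6,-1)
Step 14: at (6,-1) — EXIT via left edge, pos 6

Answer: exits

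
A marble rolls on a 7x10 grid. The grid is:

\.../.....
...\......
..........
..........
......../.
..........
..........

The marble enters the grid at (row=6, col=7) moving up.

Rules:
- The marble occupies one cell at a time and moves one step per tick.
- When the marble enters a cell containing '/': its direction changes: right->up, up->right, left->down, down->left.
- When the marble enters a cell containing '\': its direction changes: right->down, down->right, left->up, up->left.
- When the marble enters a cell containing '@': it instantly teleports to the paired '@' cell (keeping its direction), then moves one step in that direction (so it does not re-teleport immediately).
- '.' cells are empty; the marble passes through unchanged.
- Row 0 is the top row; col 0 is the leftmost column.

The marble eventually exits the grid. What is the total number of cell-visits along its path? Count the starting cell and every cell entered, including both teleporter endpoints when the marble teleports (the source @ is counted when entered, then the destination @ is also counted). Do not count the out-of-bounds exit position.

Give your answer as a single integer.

Step 1: enter (6,7), '.' pass, move up to (5,7)
Step 2: enter (5,7), '.' pass, move up to (4,7)
Step 3: enter (4,7), '.' pass, move up to (3,7)
Step 4: enter (3,7), '.' pass, move up to (2,7)
Step 5: enter (2,7), '.' pass, move up to (1,7)
Step 6: enter (1,7), '.' pass, move up to (0,7)
Step 7: enter (0,7), '.' pass, move up to (-1,7)
Step 8: at (-1,7) — EXIT via top edge, pos 7
Path length (cell visits): 7

Answer: 7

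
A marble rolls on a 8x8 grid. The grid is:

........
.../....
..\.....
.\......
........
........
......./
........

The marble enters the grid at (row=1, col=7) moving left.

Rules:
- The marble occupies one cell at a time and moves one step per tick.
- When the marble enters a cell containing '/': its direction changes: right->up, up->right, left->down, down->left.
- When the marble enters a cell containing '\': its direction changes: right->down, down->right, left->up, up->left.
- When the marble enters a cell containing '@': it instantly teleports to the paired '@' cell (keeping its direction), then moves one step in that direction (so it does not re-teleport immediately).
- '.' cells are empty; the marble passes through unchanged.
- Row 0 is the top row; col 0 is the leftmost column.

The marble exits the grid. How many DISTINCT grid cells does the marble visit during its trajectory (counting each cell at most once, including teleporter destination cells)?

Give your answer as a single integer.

Step 1: enter (1,7), '.' pass, move left to (1,6)
Step 2: enter (1,6), '.' pass, move left to (1,5)
Step 3: enter (1,5), '.' pass, move left to (1,4)
Step 4: enter (1,4), '.' pass, move left to (1,3)
Step 5: enter (1,3), '/' deflects left->down, move down to (2,3)
Step 6: enter (2,3), '.' pass, move down to (3,3)
Step 7: enter (3,3), '.' pass, move down to (4,3)
Step 8: enter (4,3), '.' pass, move down to (5,3)
Step 9: enter (5,3), '.' pass, move down to (6,3)
Step 10: enter (6,3), '.' pass, move down to (7,3)
Step 11: enter (7,3), '.' pass, move down to (8,3)
Step 12: at (8,3) — EXIT via bottom edge, pos 3
Distinct cells visited: 11 (path length 11)

Answer: 11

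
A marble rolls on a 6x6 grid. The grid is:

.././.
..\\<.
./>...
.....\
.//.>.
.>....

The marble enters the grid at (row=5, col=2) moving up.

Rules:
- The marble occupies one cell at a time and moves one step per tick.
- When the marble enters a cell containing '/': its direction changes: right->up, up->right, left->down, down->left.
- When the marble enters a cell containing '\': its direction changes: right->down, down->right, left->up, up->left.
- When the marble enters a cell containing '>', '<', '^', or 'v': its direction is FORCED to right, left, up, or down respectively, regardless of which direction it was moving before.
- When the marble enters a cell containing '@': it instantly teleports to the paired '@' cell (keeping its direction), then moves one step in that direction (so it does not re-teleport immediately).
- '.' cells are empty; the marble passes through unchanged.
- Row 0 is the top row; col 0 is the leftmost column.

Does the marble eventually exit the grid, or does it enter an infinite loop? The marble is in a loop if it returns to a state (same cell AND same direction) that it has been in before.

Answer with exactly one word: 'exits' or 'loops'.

Answer: exits

Derivation:
Step 1: enter (5,2), '.' pass, move up to (4,2)
Step 2: enter (4,2), '/' deflects up->right, move right to (4,3)
Step 3: enter (4,3), '.' pass, move right to (4,4)
Step 4: enter (4,4), '>' forces right->right, move right to (4,5)
Step 5: enter (4,5), '.' pass, move right to (4,6)
Step 6: at (4,6) — EXIT via right edge, pos 4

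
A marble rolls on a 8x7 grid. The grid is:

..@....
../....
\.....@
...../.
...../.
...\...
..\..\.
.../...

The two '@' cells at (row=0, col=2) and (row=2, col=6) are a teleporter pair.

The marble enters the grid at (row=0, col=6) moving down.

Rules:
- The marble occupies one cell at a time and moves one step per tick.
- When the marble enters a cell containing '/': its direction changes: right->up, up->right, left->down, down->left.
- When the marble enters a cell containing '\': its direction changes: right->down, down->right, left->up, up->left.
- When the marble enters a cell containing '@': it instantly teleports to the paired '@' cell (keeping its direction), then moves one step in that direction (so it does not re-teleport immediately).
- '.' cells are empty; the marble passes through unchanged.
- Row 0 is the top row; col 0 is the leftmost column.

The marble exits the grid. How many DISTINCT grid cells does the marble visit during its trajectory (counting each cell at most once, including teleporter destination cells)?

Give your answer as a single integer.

Step 1: enter (0,6), '.' pass, move down to (1,6)
Step 2: enter (1,6), '.' pass, move down to (2,6)
Step 3: enter (2,6), '@' teleport (2,6)->(0,2), also enter (0,2), move down to (1,2)
Step 4: enter (1,2), '/' deflects down->left, move left to (1,1)
Step 5: enter (1,1), '.' pass, move left to (1,0)
Step 6: enter (1,0), '.' pass, move left to (1,-1)
Step 7: at (1,-1) — EXIT via left edge, pos 1
Distinct cells visited: 7 (path length 7)

Answer: 7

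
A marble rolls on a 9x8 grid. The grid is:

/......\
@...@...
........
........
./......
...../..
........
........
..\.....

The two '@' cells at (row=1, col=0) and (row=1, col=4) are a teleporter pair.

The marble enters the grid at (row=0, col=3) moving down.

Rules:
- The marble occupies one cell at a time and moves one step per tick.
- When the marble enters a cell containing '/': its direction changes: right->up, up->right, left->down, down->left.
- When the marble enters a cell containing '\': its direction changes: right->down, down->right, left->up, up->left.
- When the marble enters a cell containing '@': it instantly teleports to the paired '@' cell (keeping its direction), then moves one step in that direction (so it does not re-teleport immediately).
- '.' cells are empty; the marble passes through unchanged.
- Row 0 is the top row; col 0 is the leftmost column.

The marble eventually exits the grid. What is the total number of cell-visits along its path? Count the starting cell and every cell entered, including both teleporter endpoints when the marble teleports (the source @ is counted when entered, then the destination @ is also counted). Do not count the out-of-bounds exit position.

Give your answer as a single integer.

Answer: 9

Derivation:
Step 1: enter (0,3), '.' pass, move down to (1,3)
Step 2: enter (1,3), '.' pass, move down to (2,3)
Step 3: enter (2,3), '.' pass, move down to (3,3)
Step 4: enter (3,3), '.' pass, move down to (4,3)
Step 5: enter (4,3), '.' pass, move down to (5,3)
Step 6: enter (5,3), '.' pass, move down to (6,3)
Step 7: enter (6,3), '.' pass, move down to (7,3)
Step 8: enter (7,3), '.' pass, move down to (8,3)
Step 9: enter (8,3), '.' pass, move down to (9,3)
Step 10: at (9,3) — EXIT via bottom edge, pos 3
Path length (cell visits): 9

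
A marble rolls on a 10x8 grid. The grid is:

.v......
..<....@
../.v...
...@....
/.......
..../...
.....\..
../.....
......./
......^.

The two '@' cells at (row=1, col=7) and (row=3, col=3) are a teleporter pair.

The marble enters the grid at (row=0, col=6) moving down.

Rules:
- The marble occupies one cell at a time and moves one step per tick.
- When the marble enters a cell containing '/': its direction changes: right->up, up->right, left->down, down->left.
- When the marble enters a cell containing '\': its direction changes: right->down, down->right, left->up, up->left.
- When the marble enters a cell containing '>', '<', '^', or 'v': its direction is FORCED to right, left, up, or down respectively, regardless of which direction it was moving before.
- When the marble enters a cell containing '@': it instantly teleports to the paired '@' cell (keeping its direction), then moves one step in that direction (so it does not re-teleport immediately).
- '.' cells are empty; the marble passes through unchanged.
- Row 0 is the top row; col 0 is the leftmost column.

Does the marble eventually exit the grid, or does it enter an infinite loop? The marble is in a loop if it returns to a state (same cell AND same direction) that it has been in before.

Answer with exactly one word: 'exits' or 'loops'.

Answer: exits

Derivation:
Step 1: enter (0,6), '.' pass, move down to (1,6)
Step 2: enter (1,6), '.' pass, move down to (2,6)
Step 3: enter (2,6), '.' pass, move down to (3,6)
Step 4: enter (3,6), '.' pass, move down to (4,6)
Step 5: enter (4,6), '.' pass, move down to (5,6)
Step 6: enter (5,6), '.' pass, move down to (6,6)
Step 7: enter (6,6), '.' pass, move down to (7,6)
Step 8: enter (7,6), '.' pass, move down to (8,6)
Step 9: enter (8,6), '.' pass, move down to (9,6)
Step 10: enter (9,6), '^' forces down->up, move up to (8,6)
Step 11: enter (8,6), '.' pass, move up to (7,6)
Step 12: enter (7,6), '.' pass, move up to (6,6)
Step 13: enter (6,6), '.' pass, move up to (5,6)
Step 14: enter (5,6), '.' pass, move up to (4,6)
Step 15: enter (4,6), '.' pass, move up to (3,6)
Step 16: enter (3,6), '.' pass, move up to (2,6)
Step 17: enter (2,6), '.' pass, move up to (1,6)
Step 18: enter (1,6), '.' pass, move up to (0,6)
Step 19: enter (0,6), '.' pass, move up to (-1,6)
Step 20: at (-1,6) — EXIT via top edge, pos 6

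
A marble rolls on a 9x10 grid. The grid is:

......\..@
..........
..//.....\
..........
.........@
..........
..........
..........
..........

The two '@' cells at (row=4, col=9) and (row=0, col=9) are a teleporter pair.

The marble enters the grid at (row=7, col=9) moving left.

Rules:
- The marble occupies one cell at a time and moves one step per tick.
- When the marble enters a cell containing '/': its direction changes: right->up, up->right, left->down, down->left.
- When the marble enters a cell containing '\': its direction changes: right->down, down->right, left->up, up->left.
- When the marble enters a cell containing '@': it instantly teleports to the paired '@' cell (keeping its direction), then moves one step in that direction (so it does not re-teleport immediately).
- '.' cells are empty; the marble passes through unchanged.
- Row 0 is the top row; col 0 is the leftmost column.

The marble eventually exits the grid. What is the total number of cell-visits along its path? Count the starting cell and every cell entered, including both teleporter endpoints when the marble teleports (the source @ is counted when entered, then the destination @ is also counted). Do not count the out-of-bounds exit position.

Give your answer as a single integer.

Step 1: enter (7,9), '.' pass, move left to (7,8)
Step 2: enter (7,8), '.' pass, move left to (7,7)
Step 3: enter (7,7), '.' pass, move left to (7,6)
Step 4: enter (7,6), '.' pass, move left to (7,5)
Step 5: enter (7,5), '.' pass, move left to (7,4)
Step 6: enter (7,4), '.' pass, move left to (7,3)
Step 7: enter (7,3), '.' pass, move left to (7,2)
Step 8: enter (7,2), '.' pass, move left to (7,1)
Step 9: enter (7,1), '.' pass, move left to (7,0)
Step 10: enter (7,0), '.' pass, move left to (7,-1)
Step 11: at (7,-1) — EXIT via left edge, pos 7
Path length (cell visits): 10

Answer: 10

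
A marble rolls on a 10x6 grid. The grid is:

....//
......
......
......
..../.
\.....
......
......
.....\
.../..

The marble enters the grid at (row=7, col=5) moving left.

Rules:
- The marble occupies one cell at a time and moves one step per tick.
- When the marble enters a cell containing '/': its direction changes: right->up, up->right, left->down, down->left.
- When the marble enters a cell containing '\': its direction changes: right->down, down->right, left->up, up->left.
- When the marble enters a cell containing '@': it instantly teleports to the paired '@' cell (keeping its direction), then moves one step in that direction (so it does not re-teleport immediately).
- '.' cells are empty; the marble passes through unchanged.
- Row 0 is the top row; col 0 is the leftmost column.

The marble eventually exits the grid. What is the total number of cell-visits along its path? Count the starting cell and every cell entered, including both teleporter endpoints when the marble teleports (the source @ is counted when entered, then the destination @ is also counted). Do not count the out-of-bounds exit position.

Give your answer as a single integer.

Answer: 6

Derivation:
Step 1: enter (7,5), '.' pass, move left to (7,4)
Step 2: enter (7,4), '.' pass, move left to (7,3)
Step 3: enter (7,3), '.' pass, move left to (7,2)
Step 4: enter (7,2), '.' pass, move left to (7,1)
Step 5: enter (7,1), '.' pass, move left to (7,0)
Step 6: enter (7,0), '.' pass, move left to (7,-1)
Step 7: at (7,-1) — EXIT via left edge, pos 7
Path length (cell visits): 6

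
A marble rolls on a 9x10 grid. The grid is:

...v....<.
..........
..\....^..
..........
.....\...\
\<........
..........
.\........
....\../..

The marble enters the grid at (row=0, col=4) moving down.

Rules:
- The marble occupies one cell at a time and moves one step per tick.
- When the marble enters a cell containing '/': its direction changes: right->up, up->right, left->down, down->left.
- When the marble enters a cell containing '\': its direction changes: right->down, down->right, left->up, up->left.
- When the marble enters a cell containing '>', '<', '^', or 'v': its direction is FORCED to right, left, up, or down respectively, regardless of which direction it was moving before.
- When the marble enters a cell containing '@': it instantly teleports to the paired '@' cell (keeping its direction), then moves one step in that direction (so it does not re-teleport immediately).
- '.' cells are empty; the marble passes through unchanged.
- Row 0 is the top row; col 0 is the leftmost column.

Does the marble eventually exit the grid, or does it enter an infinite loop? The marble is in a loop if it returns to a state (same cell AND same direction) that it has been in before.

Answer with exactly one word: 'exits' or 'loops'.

Step 1: enter (0,4), '.' pass, move down to (1,4)
Step 2: enter (1,4), '.' pass, move down to (2,4)
Step 3: enter (2,4), '.' pass, move down to (3,4)
Step 4: enter (3,4), '.' pass, move down to (4,4)
Step 5: enter (4,4), '.' pass, move down to (5,4)
Step 6: enter (5,4), '.' pass, move down to (6,4)
Step 7: enter (6,4), '.' pass, move down to (7,4)
Step 8: enter (7,4), '.' pass, move down to (8,4)
Step 9: enter (8,4), '\' deflects down->right, move right to (8,5)
Step 10: enter (8,5), '.' pass, move right to (8,6)
Step 11: enter (8,6), '.' pass, move right to (8,7)
Step 12: enter (8,7), '/' deflects right->up, move up to (7,7)
Step 13: enter (7,7), '.' pass, move up to (6,7)
Step 14: enter (6,7), '.' pass, move up to (5,7)
Step 15: enter (5,7), '.' pass, move up to (4,7)
Step 16: enter (4,7), '.' pass, move up to (3,7)
Step 17: enter (3,7), '.' pass, move up to (2,7)
Step 18: enter (2,7), '^' forces up->up, move up to (1,7)
Step 19: enter (1,7), '.' pass, move up to (0,7)
Step 20: enter (0,7), '.' pass, move up to (-1,7)
Step 21: at (-1,7) — EXIT via top edge, pos 7

Answer: exits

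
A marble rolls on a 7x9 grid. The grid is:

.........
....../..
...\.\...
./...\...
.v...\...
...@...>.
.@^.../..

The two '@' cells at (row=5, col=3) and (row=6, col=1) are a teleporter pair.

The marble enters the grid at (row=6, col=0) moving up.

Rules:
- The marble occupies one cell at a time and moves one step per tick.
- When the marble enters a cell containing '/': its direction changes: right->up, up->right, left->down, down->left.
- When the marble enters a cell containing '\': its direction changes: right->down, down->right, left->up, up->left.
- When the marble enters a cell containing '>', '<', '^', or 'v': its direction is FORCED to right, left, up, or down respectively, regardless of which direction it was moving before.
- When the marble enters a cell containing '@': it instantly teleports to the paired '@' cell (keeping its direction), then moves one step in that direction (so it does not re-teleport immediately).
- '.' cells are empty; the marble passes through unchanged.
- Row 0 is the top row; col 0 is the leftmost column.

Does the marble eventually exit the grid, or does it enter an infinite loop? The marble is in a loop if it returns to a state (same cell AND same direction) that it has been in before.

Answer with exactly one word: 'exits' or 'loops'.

Step 1: enter (6,0), '.' pass, move up to (5,0)
Step 2: enter (5,0), '.' pass, move up to (4,0)
Step 3: enter (4,0), '.' pass, move up to (3,0)
Step 4: enter (3,0), '.' pass, move up to (2,0)
Step 5: enter (2,0), '.' pass, move up to (1,0)
Step 6: enter (1,0), '.' pass, move up to (0,0)
Step 7: enter (0,0), '.' pass, move up to (-1,0)
Step 8: at (-1,0) — EXIT via top edge, pos 0

Answer: exits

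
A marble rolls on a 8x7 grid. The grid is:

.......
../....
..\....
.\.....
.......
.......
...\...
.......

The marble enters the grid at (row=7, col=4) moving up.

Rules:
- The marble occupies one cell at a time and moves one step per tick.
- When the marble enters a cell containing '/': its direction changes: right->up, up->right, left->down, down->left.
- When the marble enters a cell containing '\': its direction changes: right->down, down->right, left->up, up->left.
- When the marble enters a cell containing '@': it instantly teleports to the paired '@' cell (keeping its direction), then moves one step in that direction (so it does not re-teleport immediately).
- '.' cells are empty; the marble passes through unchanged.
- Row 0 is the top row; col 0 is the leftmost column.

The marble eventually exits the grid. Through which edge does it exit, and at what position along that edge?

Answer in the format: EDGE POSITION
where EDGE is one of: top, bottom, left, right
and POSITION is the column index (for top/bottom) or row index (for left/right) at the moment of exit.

Step 1: enter (7,4), '.' pass, move up to (6,4)
Step 2: enter (6,4), '.' pass, move up to (5,4)
Step 3: enter (5,4), '.' pass, move up to (4,4)
Step 4: enter (4,4), '.' pass, move up to (3,4)
Step 5: enter (3,4), '.' pass, move up to (2,4)
Step 6: enter (2,4), '.' pass, move up to (1,4)
Step 7: enter (1,4), '.' pass, move up to (0,4)
Step 8: enter (0,4), '.' pass, move up to (-1,4)
Step 9: at (-1,4) — EXIT via top edge, pos 4

Answer: top 4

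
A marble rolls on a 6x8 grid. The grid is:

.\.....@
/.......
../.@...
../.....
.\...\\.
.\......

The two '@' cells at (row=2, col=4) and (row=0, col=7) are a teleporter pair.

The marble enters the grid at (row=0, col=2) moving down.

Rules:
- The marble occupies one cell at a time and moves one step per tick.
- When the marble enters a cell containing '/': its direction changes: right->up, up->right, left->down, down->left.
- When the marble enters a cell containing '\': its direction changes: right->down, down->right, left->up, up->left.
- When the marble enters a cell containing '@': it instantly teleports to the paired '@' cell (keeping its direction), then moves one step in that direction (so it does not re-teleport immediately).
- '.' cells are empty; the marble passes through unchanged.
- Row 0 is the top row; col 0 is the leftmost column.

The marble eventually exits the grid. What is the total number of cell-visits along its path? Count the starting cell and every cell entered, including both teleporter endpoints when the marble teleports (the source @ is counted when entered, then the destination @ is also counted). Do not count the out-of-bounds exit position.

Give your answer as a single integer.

Answer: 5

Derivation:
Step 1: enter (0,2), '.' pass, move down to (1,2)
Step 2: enter (1,2), '.' pass, move down to (2,2)
Step 3: enter (2,2), '/' deflects down->left, move left to (2,1)
Step 4: enter (2,1), '.' pass, move left to (2,0)
Step 5: enter (2,0), '.' pass, move left to (2,-1)
Step 6: at (2,-1) — EXIT via left edge, pos 2
Path length (cell visits): 5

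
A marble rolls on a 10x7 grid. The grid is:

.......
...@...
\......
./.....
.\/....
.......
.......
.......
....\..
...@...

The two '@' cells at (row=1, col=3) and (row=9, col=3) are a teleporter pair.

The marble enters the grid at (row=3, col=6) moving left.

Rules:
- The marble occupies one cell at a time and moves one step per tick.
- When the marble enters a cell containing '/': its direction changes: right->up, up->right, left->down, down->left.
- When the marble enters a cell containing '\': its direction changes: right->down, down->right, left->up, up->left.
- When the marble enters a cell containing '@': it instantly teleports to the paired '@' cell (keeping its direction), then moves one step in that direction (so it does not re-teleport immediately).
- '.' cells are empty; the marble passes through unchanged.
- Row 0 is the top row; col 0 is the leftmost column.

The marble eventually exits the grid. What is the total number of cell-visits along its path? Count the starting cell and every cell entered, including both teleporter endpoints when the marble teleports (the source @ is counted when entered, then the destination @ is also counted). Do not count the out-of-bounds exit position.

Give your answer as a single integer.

Answer: 12

Derivation:
Step 1: enter (3,6), '.' pass, move left to (3,5)
Step 2: enter (3,5), '.' pass, move left to (3,4)
Step 3: enter (3,4), '.' pass, move left to (3,3)
Step 4: enter (3,3), '.' pass, move left to (3,2)
Step 5: enter (3,2), '.' pass, move left to (3,1)
Step 6: enter (3,1), '/' deflects left->down, move down to (4,1)
Step 7: enter (4,1), '\' deflects down->right, move right to (4,2)
Step 8: enter (4,2), '/' deflects right->up, move up to (3,2)
Step 9: enter (3,2), '.' pass, move up to (2,2)
Step 10: enter (2,2), '.' pass, move up to (1,2)
Step 11: enter (1,2), '.' pass, move up to (0,2)
Step 12: enter (0,2), '.' pass, move up to (-1,2)
Step 13: at (-1,2) — EXIT via top edge, pos 2
Path length (cell visits): 12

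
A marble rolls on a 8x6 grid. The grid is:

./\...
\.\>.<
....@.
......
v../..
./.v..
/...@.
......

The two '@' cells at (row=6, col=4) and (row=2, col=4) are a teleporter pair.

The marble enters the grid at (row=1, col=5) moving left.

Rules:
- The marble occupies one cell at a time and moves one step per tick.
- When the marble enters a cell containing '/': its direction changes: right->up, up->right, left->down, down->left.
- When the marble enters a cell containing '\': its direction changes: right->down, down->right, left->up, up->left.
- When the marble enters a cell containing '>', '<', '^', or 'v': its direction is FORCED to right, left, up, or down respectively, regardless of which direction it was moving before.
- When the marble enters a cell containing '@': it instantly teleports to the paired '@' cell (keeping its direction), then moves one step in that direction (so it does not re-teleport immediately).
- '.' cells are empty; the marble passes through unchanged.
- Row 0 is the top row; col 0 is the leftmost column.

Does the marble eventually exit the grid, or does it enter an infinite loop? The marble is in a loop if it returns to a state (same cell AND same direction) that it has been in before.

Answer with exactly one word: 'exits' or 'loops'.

Step 1: enter (1,5), '<' forces left->left, move left to (1,4)
Step 2: enter (1,4), '.' pass, move left to (1,3)
Step 3: enter (1,3), '>' forces left->right, move right to (1,4)
Step 4: enter (1,4), '.' pass, move right to (1,5)
Step 5: enter (1,5), '<' forces right->left, move left to (1,4)
Step 6: at (1,4) dir=left — LOOP DETECTED (seen before)

Answer: loops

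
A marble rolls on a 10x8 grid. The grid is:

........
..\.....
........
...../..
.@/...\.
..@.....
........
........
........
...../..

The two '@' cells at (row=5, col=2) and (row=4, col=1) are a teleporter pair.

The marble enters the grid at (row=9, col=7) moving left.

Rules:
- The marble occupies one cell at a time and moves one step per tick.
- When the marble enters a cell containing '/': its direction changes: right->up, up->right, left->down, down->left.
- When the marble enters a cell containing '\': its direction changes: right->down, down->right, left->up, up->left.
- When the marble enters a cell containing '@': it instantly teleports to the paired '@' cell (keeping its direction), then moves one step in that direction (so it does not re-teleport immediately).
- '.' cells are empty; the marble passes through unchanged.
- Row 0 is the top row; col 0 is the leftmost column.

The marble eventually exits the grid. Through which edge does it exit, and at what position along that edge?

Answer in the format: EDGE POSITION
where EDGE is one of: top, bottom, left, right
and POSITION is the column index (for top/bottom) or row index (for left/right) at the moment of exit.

Step 1: enter (9,7), '.' pass, move left to (9,6)
Step 2: enter (9,6), '.' pass, move left to (9,5)
Step 3: enter (9,5), '/' deflects left->down, move down to (10,5)
Step 4: at (10,5) — EXIT via bottom edge, pos 5

Answer: bottom 5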